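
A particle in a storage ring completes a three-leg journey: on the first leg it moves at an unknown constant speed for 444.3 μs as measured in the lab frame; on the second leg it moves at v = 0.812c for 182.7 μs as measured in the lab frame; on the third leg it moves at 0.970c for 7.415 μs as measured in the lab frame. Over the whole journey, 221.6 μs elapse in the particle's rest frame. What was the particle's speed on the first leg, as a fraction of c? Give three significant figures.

β = 0.967

Leg 1: speed unknown; τ_1 = 444.3/γ_1.
Leg 2: γ = 1/√(1 − 0.812²) = 1/√0.3407 = 1.713; τ_2 = 182.7/1.713 = 106.6 μs.
Leg 3: γ = 1/√(1 − 0.970²) = 1/√0.05910 = 4.113; τ_3 = 7.415/4.113 = 1.803 μs.
Total proper time: τ_1 + 106.6 + 1.803 = 221.6, so τ_1 = 221.6 − 108.4 = 113.2 μs.
γ_1 = 444.3/113.2 = 3.926; β = √(1 − 1/γ²) = √0.9351.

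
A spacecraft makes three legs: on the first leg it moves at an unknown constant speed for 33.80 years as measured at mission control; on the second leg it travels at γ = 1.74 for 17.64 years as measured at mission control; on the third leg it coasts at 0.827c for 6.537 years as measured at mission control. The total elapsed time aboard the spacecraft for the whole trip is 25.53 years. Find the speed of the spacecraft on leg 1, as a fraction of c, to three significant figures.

β = 0.938

Leg 1: speed unknown; τ_1 = 33.80/γ_1.
Leg 2: γ = 1.74; τ_2 = 17.64/1.740 = 10.14 years.
Leg 3: γ = 1/√(1 − 0.827²) = 1/√0.3161 = 1.779; τ_3 = 6.537/1.779 = 3.675 years.
Total proper time: τ_1 + 10.14 + 3.675 = 25.53, so τ_1 = 25.53 − 13.81 = 11.72 years.
γ_1 = 33.80/11.72 = 2.885; β = √(1 − 1/γ²) = √0.8798.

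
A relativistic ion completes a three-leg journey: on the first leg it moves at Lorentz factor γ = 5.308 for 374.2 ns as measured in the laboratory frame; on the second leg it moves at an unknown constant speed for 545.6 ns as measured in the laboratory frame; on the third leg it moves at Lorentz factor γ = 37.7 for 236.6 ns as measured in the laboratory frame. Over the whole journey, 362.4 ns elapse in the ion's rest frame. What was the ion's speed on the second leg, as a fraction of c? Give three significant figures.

Leg 1: γ = 5.308; τ_1 = 374.2/5.308 = 70.50 ns.
Leg 2: speed unknown; τ_2 = 545.6/γ_2.
Leg 3: γ = 37.7; τ_3 = 236.6/37.70 = 6.276 ns.
Total proper time: 70.50 + τ_2 + 6.276 = 362.4, so τ_2 = 362.4 − 76.77 = 285.6 ns.
γ_2 = 545.6/285.6 = 1.910; β = √(1 − 1/γ²) = √0.7259.

β = 0.852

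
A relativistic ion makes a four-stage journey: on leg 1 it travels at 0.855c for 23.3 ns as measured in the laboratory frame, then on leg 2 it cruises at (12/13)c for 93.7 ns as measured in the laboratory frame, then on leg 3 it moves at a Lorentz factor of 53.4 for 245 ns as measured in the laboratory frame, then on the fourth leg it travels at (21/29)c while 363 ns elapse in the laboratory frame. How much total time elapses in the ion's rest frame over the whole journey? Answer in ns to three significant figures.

Leg 1: γ = 1/√(1 − 0.855²) = 1/√0.2690 = 1.928; τ_1 = 23.3/1.928 = 12.08 ns.
Leg 2: γ = 1/√(1 − (12/13)²) = 13/5 = 2.600; τ_2 = 93.7/2.600 = 36.04 ns.
Leg 3: γ = 53.4; τ_3 = 245/53.40 = 4.588 ns.
Leg 4: γ = 1/√(1 − (21/29)²) = 29/20 = 1.450; τ_4 = 363/1.450 = 250.3 ns.
Total: 12.08 + 36.04 + 4.588 + 250.3 ns.

τ = 303 ns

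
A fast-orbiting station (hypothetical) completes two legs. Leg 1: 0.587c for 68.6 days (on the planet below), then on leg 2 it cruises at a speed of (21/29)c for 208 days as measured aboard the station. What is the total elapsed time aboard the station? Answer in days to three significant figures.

Leg 1: γ = 1/√(1 − 0.587²) = 1/√0.6554 = 1.235; τ_1 = 68.6/1.235 = 55.54 days.
Leg 2: 208 days is already measured aboard the station.
Total: 55.54 + 208.0 days.

τ = 264 days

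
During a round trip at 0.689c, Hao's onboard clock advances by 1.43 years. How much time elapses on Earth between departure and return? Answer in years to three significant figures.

γ = 1/√(1 − 0.689²) = 1/√0.5253 = 1.380
Earth-frame duration is the dilated interval: Δt = γτ = 1.380 × 1.43 years.

Δt = 1.97 years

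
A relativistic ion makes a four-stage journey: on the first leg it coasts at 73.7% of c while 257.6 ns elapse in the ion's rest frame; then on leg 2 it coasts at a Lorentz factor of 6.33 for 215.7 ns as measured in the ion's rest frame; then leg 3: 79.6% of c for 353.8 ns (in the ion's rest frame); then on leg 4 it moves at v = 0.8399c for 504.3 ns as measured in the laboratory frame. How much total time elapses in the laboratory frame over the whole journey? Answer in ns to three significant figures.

Leg 1: β = 0.737; γ = 1/√(1 − 0.737²) = 1/√0.4568 = 1.480; Δt_1 = 1.480 × 257.6 = 381.1 ns.
Leg 2: γ = 6.33; Δt_2 = 6.330 × 215.7 = 1365 ns.
Leg 3: β = 0.796; γ = 1/√(1 − 0.796²) = 1/√0.3664 = 1.652; Δt_3 = 1.652 × 353.8 = 584.5 ns.
Leg 4: 504.3 ns is already measured in the laboratory frame.
Total: 381.1 + 1365 + 584.5 + 504.3 ns.

Δt = 2840 ns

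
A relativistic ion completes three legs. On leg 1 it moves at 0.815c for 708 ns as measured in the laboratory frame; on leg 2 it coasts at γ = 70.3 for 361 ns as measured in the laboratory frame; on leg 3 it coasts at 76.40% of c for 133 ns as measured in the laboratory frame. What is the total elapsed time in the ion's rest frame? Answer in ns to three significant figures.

Leg 1: γ = 1/√(1 − 0.815²) = 1/√0.3358 = 1.726; τ_1 = 708/1.726 = 410.3 ns.
Leg 2: γ = 70.3; τ_2 = 361/70.30 = 5.135 ns.
Leg 3: β = 0.7640; γ = 1/√(1 − 0.7640²) = 1/√0.4163 = 1.550; τ_3 = 133/1.550 = 85.81 ns.
Total: 410.3 + 5.135 + 85.81 ns.

τ = 501 ns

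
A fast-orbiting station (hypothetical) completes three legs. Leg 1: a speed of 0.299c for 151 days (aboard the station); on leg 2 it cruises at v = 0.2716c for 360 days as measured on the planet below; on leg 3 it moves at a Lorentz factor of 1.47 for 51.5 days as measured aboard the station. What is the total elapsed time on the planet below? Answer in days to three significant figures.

Leg 1: γ = 1/√(1 − 0.299²) = 1/√0.9106 = 1.048; Δt_1 = 1.048 × 151 = 158.2 days.
Leg 2: 360 days is already measured on the planet below.
Leg 3: γ = 1.47; Δt_3 = 1.470 × 51.5 = 75.70 days.
Total: 158.2 + 360.0 + 75.70 days.

Δt = 594 days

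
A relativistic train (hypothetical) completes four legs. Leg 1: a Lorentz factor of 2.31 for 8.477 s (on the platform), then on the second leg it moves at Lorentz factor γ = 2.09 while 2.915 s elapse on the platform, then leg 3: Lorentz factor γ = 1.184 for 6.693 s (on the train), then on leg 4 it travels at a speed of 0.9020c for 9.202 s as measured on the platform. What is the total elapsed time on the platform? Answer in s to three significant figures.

Δt = 28.5 s

Leg 1: 8.477 s is already measured on the platform.
Leg 2: 2.915 s is already measured on the platform.
Leg 3: γ = 1.184; Δt_3 = 1.184 × 6.693 = 7.925 s.
Leg 4: 9.202 s is already measured on the platform.
Total: 8.477 + 2.915 + 7.925 + 9.202 s.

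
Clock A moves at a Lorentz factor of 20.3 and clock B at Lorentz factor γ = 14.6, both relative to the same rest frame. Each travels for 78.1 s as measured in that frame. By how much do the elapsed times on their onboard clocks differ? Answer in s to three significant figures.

|τ_A − τ_B| = 1.50 s

A: γ = 20.3; τ_A = 78.1/20.30 = 3.847 s.
B: γ = 14.6; τ_B = 78.1/14.60 = 5.349 s.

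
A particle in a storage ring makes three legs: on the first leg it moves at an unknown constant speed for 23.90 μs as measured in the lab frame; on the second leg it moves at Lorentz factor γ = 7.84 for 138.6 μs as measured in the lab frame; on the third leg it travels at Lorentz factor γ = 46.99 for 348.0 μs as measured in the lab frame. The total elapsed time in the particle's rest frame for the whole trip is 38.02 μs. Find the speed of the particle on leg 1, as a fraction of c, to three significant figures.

β = 0.841

Leg 1: speed unknown; τ_1 = 23.90/γ_1.
Leg 2: γ = 7.84; τ_2 = 138.6/7.840 = 17.68 μs.
Leg 3: γ = 46.99; τ_3 = 348.0/46.99 = 7.406 μs.
Total proper time: τ_1 + 17.68 + 7.406 = 38.02, so τ_1 = 38.02 − 25.08 = 12.94 μs.
γ_1 = 23.90/12.94 = 1.848; β = √(1 − 1/γ²) = √0.7071.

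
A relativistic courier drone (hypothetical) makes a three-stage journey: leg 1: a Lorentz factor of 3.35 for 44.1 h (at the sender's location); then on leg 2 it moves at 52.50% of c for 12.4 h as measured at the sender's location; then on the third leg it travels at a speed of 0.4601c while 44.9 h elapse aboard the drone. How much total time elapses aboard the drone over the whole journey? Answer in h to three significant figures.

τ = 68.6 h

Leg 1: γ = 3.35; τ_1 = 44.1/3.350 = 13.16 h.
Leg 2: β = 0.5250; γ = 1/√(1 − 0.5250²) = 1/√0.7244 = 1.175; τ_2 = 12.4/1.175 = 10.55 h.
Leg 3: 44.9 h is already measured aboard the drone.
Total: 13.16 + 10.55 + 44.90 h.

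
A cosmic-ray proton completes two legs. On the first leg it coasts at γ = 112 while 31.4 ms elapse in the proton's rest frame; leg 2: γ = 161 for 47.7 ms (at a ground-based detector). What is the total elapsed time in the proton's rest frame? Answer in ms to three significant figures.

Leg 1: 31.4 ms is already measured in the proton's rest frame.
Leg 2: γ = 161; τ_2 = 47.7/161.0 = 0.2963 ms.
Total: 31.40 + 0.2963 ms.

τ = 31.7 ms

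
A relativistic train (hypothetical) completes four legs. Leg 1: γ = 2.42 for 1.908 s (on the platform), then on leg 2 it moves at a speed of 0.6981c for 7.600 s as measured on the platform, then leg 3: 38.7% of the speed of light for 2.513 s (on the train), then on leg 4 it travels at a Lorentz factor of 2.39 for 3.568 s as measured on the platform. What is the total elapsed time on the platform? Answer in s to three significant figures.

Leg 1: 1.908 s is already measured on the platform.
Leg 2: 7.600 s is already measured on the platform.
Leg 3: β = 0.387; γ = 1/√(1 − 0.387²) = 1/√0.8502 = 1.085; Δt_3 = 1.085 × 2.513 = 2.725 s.
Leg 4: 3.568 s is already measured on the platform.
Total: 1.908 + 7.600 + 2.725 + 3.568 s.

Δt = 15.8 s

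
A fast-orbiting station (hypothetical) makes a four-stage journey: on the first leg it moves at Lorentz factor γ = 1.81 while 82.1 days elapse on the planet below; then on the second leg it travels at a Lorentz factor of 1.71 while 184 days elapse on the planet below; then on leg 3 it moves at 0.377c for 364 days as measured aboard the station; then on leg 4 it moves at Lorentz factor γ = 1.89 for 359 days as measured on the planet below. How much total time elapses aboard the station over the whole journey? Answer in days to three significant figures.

Leg 1: γ = 1.81; τ_1 = 82.1/1.810 = 45.36 days.
Leg 2: γ = 1.71; τ_2 = 184/1.710 = 107.6 days.
Leg 3: 364 days is already measured aboard the station.
Leg 4: γ = 1.89; τ_4 = 359/1.890 = 189.9 days.
Total: 45.36 + 107.6 + 364.0 + 189.9 days.

τ = 707 days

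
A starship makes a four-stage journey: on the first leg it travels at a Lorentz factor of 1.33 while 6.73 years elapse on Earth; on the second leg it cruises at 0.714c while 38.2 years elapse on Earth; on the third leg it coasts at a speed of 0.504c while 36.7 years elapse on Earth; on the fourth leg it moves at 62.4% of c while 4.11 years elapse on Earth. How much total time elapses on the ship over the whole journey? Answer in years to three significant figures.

Leg 1: γ = 1.33; τ_1 = 6.73/1.330 = 5.060 years.
Leg 2: γ = 1/√(1 − 0.714²) = 1/√0.4902 = 1.428; τ_2 = 38.2/1.428 = 26.75 years.
Leg 3: γ = 1/√(1 − 0.504²) = 1/√0.7460 = 1.158; τ_3 = 36.7/1.158 = 31.70 years.
Leg 4: β = 0.624; γ = 1/√(1 − 0.624²) = 1/√0.6106 = 1.280; τ_4 = 4.11/1.280 = 3.212 years.
Total: 5.060 + 26.75 + 31.70 + 3.212 years.

τ = 66.7 years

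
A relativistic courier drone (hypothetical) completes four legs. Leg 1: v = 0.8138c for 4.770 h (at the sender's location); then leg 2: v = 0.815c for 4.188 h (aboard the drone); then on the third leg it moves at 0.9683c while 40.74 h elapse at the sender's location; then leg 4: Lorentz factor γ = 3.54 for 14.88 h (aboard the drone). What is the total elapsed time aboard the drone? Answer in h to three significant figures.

τ = 32.0 h

Leg 1: γ = 1/√(1 − 0.8138²) = 1/√0.3377 = 1.721; τ_1 = 4.770/1.721 = 2.772 h.
Leg 2: 4.188 h is already measured aboard the drone.
Leg 3: γ = 1/√(1 − 0.9683²) = 1/√0.06240 = 4.003; τ_3 = 40.74/4.003 = 10.18 h.
Leg 4: 14.88 h is already measured aboard the drone.
Total: 2.772 + 4.188 + 10.18 + 14.88 h.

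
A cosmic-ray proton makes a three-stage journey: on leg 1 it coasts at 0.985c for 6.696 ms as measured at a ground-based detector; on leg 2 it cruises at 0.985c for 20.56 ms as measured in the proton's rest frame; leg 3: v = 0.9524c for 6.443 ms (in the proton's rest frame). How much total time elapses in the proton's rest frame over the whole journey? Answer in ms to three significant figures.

τ = 28.2 ms

Leg 1: γ = 1/√(1 − 0.985²) = 1/√0.02977 = 5.795; τ_1 = 6.696/5.795 = 1.155 ms.
Leg 2: 20.56 ms is already measured in the proton's rest frame.
Leg 3: 6.443 ms is already measured in the proton's rest frame.
Total: 1.155 + 20.56 + 6.443 ms.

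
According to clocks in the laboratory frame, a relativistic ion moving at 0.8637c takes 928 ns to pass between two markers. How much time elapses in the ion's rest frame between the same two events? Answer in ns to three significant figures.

γ = 1/√(1 − 0.8637²) = 1/√0.2540 = 1.984
The interval measured in the laboratory frame is the dilated one; the clock in the ion's rest frame measures the proper time τ = Δt/γ = 928/1.984 ns.

τ = 468 ns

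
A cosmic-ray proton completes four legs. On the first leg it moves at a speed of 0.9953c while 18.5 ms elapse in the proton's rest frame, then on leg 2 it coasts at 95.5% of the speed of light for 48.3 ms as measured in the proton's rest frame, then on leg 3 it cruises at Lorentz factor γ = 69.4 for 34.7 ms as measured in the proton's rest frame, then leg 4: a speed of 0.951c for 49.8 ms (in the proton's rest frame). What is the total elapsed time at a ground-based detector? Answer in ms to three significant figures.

Δt = 2920 ms

Leg 1: γ = 1/√(1 − 0.9953²) = 1/√0.009378 = 10.33; Δt_1 = 10.33 × 18.5 = 191.0 ms.
Leg 2: β = 0.955; γ = 1/√(1 − 0.955²) = 1/√0.08798 = 3.371; Δt_2 = 3.371 × 48.3 = 162.8 ms.
Leg 3: γ = 69.4; Δt_3 = 69.40 × 34.7 = 2408 ms.
Leg 4: γ = 1/√(1 − 0.951²) = 1/√0.09560 = 3.234; Δt_4 = 3.234 × 49.8 = 161.1 ms.
Total: 191.0 + 162.8 + 2408 + 161.1 ms.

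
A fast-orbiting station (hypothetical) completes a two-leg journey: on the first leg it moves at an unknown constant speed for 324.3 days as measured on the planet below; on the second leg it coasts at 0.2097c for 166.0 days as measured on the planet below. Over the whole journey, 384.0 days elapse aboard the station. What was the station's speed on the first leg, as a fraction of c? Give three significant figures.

β = 0.730

Leg 1: speed unknown; τ_1 = 324.3/γ_1.
Leg 2: γ = 1/√(1 − 0.2097²) = 1/√0.9560 = 1.023; τ_2 = 166.0/1.023 = 162.3 days.
Total proper time: τ_1 + 162.3 = 384.0, so τ_1 = 384.0 − 162.3 = 221.7 days.
γ_1 = 324.3/221.7 = 1.463; β = √(1 − 1/γ²) = √0.5327.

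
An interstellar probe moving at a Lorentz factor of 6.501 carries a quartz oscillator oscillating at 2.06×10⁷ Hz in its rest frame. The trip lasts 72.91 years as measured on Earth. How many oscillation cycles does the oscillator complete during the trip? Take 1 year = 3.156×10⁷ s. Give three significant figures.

γ = 6.501
The oscillator's own cycle count is N = f × τ where τ is the proper time aboard the probe. τ = Δt/γ = 72.91/6.501 = 11.22 years = 3.540×10⁸ s.
N = 2.06×10⁷ × 3.540×10⁸ = 7.291×10¹⁵.

N = 7.29×10¹⁵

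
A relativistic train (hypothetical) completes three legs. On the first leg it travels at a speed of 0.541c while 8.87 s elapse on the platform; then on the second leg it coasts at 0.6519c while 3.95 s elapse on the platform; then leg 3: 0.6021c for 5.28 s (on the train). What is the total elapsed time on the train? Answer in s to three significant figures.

τ = 15.7 s

Leg 1: γ = 1/√(1 − 0.541²) = 1/√0.7073 = 1.189; τ_1 = 8.87/1.189 = 7.460 s.
Leg 2: γ = 1/√(1 − 0.6519²) = 1/√0.5750 = 1.319; τ_2 = 3.95/1.319 = 2.995 s.
Leg 3: 5.28 s is already measured on the train.
Total: 7.460 + 2.995 + 5.280 s.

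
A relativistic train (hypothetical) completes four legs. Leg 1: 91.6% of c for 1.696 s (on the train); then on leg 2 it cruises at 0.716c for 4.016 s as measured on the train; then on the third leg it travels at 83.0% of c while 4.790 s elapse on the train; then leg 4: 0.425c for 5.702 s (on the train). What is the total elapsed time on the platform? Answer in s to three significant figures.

Leg 1: β = 0.916; γ = 1/√(1 − 0.916²) = 1/√0.1609 = 2.493; Δt_1 = 2.493 × 1.696 = 4.228 s.
Leg 2: γ = 1/√(1 − 0.716²) = 1/√0.4873 = 1.432; Δt_2 = 1.432 × 4.016 = 5.753 s.
Leg 3: β = 0.830; γ = 1/√(1 − 0.830²) = 1/√0.3111 = 1.793; Δt_3 = 1.793 × 4.790 = 8.588 s.
Leg 4: γ = 1/√(1 − 0.425²) = 1/√0.8194 = 1.105; Δt_4 = 1.105 × 5.702 = 6.299 s.
Total: 4.228 + 5.753 + 8.588 + 6.299 s.

Δt = 24.9 s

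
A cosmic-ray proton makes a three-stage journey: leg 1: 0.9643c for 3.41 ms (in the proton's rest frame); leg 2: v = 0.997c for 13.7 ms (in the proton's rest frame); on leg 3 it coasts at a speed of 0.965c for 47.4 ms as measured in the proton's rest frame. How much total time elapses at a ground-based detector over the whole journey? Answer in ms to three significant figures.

Leg 1: γ = 1/√(1 − 0.9643²) = 1/√0.07013 = 3.776; Δt_1 = 3.776 × 3.41 = 12.88 ms.
Leg 2: γ = 1/√(1 − 0.997²) = 1/√0.005991 = 12.92; Δt_2 = 12.92 × 13.7 = 177.0 ms.
Leg 3: γ = 1/√(1 − 0.965²) = 1/√0.06878 = 3.813; Δt_3 = 3.813 × 47.4 = 180.7 ms.
Total: 12.88 + 177.0 + 180.7 ms.

Δt = 371 ms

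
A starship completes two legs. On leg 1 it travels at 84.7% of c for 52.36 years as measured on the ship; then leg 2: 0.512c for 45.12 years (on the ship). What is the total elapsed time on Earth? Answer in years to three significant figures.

Δt = 151 years

Leg 1: β = 0.847; γ = 1/√(1 − 0.847²) = 1/√0.2826 = 1.881; Δt_1 = 1.881 × 52.36 = 98.50 years.
Leg 2: γ = 1/√(1 − 0.512²) = 1/√0.7379 = 1.164; Δt_2 = 1.164 × 45.12 = 52.53 years.
Total: 98.50 + 52.53 years.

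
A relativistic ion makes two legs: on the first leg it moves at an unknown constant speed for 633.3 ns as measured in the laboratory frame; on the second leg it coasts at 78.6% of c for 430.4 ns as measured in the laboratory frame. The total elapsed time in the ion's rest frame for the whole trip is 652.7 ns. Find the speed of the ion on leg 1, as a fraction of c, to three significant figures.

Leg 1: speed unknown; τ_1 = 633.3/γ_1.
Leg 2: β = 0.786; γ = 1/√(1 − 0.786²) = 1/√0.3822 = 1.618; τ_2 = 430.4/1.618 = 266.1 ns.
Total proper time: τ_1 + 266.1 = 652.7, so τ_1 = 652.7 − 266.1 = 386.6 ns.
γ_1 = 633.3/386.6 = 1.638; β = √(1 − 1/γ²) = √0.6273.

β = 0.792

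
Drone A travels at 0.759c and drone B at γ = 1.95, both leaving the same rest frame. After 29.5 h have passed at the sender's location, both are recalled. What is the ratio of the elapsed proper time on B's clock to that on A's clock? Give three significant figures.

τ_B/τ_A = 0.788

A: γ = 1/√(1 − 0.759²) = 1/√0.4239 = 1.536. B: γ = 1.95.
τ_A/τ_B = γ_B/γ_A = 1.950/1.536 = 1.270, so τ_B/τ_A = 0.7876.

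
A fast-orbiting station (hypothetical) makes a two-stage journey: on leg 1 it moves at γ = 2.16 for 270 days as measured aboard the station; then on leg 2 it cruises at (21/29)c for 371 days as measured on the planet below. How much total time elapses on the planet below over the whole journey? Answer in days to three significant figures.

Leg 1: γ = 2.16; Δt_1 = 2.160 × 270 = 583.2 days.
Leg 2: 371 days is already measured on the planet below.
Total: 583.2 + 371.0 days.

Δt = 954 days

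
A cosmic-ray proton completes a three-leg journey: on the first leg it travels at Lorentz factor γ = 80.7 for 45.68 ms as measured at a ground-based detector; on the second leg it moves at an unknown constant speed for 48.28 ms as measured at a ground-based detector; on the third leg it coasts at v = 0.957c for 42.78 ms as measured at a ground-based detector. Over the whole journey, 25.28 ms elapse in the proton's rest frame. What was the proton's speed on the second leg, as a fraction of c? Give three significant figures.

β = 0.967

Leg 1: γ = 80.7; τ_1 = 45.68/80.70 = 0.5660 ms.
Leg 2: speed unknown; τ_2 = 48.28/γ_2.
Leg 3: γ = 1/√(1 − 0.957²) = 1/√0.08415 = 3.447; τ_3 = 42.78/3.447 = 12.41 ms.
Total proper time: 0.5660 + τ_2 + 12.41 = 25.28, so τ_2 = 25.28 − 12.98 = 12.30 ms.
γ_2 = 48.28/12.30 = 3.924; β = √(1 − 1/γ²) = √0.9351.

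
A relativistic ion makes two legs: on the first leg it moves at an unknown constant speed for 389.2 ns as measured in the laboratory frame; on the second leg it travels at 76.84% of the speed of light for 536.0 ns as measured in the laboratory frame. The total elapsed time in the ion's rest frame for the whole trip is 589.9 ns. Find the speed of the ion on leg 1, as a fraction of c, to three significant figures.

β = 0.773

Leg 1: speed unknown; τ_1 = 389.2/γ_1.
Leg 2: β = 0.7684; γ = 1/√(1 − 0.7684²) = 1/√0.4096 = 1.563; τ_2 = 536.0/1.563 = 343.0 ns.
Total proper time: τ_1 + 343.0 = 589.9, so τ_1 = 589.9 − 343.0 = 246.9 ns.
γ_1 = 389.2/246.9 = 1.576; β = √(1 − 1/γ²) = √0.5976.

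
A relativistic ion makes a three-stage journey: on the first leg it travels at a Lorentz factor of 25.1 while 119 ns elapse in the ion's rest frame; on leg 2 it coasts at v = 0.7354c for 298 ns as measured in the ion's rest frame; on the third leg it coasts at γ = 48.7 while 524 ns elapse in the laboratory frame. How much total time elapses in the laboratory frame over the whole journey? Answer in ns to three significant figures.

Δt = 3950 ns

Leg 1: γ = 25.1; Δt_1 = 25.10 × 119 = 2987 ns.
Leg 2: γ = 1/√(1 − 0.7354²) = 1/√0.4592 = 1.476; Δt_2 = 1.476 × 298 = 439.8 ns.
Leg 3: 524 ns is already measured in the laboratory frame.
Total: 2987 + 439.8 + 524.0 ns.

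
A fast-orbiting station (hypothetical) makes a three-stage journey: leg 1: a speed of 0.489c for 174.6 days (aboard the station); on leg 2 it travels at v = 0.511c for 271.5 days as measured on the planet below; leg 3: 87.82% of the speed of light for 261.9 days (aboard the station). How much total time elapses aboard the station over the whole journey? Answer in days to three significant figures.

τ = 670 days

Leg 1: 174.6 days is already measured aboard the station.
Leg 2: γ = 1/√(1 − 0.511²) = 1/√0.7389 = 1.163; τ_2 = 271.5/1.163 = 233.4 days.
Leg 3: 261.9 days is already measured aboard the station.
Total: 174.6 + 233.4 + 261.9 days.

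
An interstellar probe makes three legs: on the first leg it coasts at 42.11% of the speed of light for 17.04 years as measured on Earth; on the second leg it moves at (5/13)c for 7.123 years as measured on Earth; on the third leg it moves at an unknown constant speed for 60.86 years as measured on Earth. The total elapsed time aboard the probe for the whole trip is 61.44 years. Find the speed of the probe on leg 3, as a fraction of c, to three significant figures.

β = 0.762

Leg 1: β = 0.4211; γ = 1/√(1 − 0.4211²) = 1/√0.8227 = 1.103; τ_1 = 17.04/1.103 = 15.46 years.
Leg 2: γ = 1/√(1 − (5/13)²) = 13/12 ≈ 1.083; τ_2 = 7.123/1.083 = 6.575 years.
Leg 3: speed unknown; τ_3 = 60.86/γ_3.
Total proper time: 15.46 + 6.575 + τ_3 = 61.44, so τ_3 = 61.44 − 22.03 = 39.41 years.
γ_3 = 60.86/39.41 = 1.544; β = √(1 − 1/γ²) = √0.5807.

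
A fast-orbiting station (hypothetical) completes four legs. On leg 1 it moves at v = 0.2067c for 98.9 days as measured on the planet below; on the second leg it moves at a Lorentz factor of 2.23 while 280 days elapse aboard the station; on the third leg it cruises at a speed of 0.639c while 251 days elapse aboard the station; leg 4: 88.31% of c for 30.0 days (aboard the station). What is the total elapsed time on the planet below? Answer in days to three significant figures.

Leg 1: 98.9 days is already measured on the planet below.
Leg 2: γ = 2.23; Δt_2 = 2.230 × 280 = 624.4 days.
Leg 3: γ = 1/√(1 − 0.639²) = 1/√0.5917 = 1.300; Δt_3 = 1.300 × 251 = 326.3 days.
Leg 4: β = 0.8831; γ = 1/√(1 − 0.8831²) = 1/√0.2201 = 2.131; Δt_4 = 2.131 × 30.0 = 63.94 days.
Total: 98.90 + 624.4 + 326.3 + 63.94 days.

Δt = 1110 days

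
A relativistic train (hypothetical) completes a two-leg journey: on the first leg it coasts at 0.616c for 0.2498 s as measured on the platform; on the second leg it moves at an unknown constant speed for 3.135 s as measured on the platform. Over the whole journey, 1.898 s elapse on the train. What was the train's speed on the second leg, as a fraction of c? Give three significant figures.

β = 0.840

Leg 1: γ = 1/√(1 − 0.616²) = 1/√0.6205 = 1.269; τ_1 = 0.2498/1.269 = 0.1968 s.
Leg 2: speed unknown; τ_2 = 3.135/γ_2.
Total proper time: 0.1968 + τ_2 = 1.898, so τ_2 = 1.898 − 0.1968 = 1.701 s.
γ_2 = 3.135/1.701 = 1.843; β = √(1 − 1/γ²) = √0.7055.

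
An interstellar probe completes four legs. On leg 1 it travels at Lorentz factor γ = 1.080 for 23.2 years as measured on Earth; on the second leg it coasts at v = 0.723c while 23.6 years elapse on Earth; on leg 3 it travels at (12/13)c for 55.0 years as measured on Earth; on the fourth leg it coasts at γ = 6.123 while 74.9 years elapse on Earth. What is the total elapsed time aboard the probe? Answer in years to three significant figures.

Leg 1: γ = 1.080; τ_1 = 23.2/1.080 = 21.48 years.
Leg 2: γ = 1/√(1 − 0.723²) = 1/√0.4773 = 1.447; τ_2 = 23.6/1.447 = 16.30 years.
Leg 3: γ = 1/√(1 − (12/13)²) = 13/5 = 2.600; τ_3 = 55.0/2.600 = 21.15 years.
Leg 4: γ = 6.123; τ_4 = 74.9/6.123 = 12.23 years.
Total: 21.48 + 16.30 + 21.15 + 12.23 years.

τ = 71.2 years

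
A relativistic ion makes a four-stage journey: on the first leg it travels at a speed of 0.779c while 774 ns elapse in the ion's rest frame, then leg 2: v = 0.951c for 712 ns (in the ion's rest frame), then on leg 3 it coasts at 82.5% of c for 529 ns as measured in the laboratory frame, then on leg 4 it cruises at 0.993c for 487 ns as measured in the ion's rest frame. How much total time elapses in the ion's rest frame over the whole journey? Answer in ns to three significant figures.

τ = 2270 ns

Leg 1: 774 ns is already measured in the ion's rest frame.
Leg 2: 712 ns is already measured in the ion's rest frame.
Leg 3: β = 0.825; γ = 1/√(1 − 0.825²) = 1/√0.3194 = 1.769; τ_3 = 529/1.769 = 299.0 ns.
Leg 4: 487 ns is already measured in the ion's rest frame.
Total: 774.0 + 712.0 + 299.0 + 487.0 ns.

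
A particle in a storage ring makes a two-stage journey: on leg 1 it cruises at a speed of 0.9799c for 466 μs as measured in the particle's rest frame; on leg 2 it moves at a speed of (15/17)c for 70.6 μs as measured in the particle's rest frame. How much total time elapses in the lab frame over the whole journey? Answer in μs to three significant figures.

Δt = 2490 μs

Leg 1: γ = 1/√(1 − 0.9799²) = 1/√0.03980 = 5.013; Δt_1 = 5.013 × 466 = 2336 μs.
Leg 2: γ = 1/√(1 − (15/17)²) = 17/8 = 2.125; Δt_2 = 2.125 × 70.6 = 150.0 μs.
Total: 2336 + 150.0 μs.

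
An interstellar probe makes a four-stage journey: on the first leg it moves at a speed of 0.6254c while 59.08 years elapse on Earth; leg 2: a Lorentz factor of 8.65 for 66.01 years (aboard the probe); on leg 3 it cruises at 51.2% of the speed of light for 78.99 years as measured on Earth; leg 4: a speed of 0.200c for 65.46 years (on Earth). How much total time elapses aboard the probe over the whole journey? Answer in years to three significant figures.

Leg 1: γ = 1/√(1 − 0.6254²) = 1/√0.6089 = 1.282; τ_1 = 59.08/1.282 = 46.10 years.
Leg 2: 66.01 years is already measured aboard the probe.
Leg 3: β = 0.512; γ = 1/√(1 − 0.512²) = 1/√0.7379 = 1.164; τ_3 = 78.99/1.164 = 67.85 years.
Leg 4: γ = 1/√(1 − 0.200²) = 1/√0.9600 = 1.021; τ_4 = 65.46/1.021 = 64.14 years.
Total: 46.10 + 66.01 + 67.85 + 64.14 years.

τ = 244 years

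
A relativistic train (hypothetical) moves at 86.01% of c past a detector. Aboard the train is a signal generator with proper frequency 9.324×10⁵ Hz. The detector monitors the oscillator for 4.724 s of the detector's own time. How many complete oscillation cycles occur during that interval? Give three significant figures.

N = 2.25×10⁶

β = 0.8601; γ = 1/√(1 − 0.8601²) = 1/√0.2602 = 1.960
During 4.724 s of lab time, the oscillator's proper time advances by τ = Δt/γ = 4.724/1.960 = 2.410 s = 2.410×10⁰ s.
N = f × τ = 9.324×10⁵ × 2.410×10⁰ = 2.247×10⁶.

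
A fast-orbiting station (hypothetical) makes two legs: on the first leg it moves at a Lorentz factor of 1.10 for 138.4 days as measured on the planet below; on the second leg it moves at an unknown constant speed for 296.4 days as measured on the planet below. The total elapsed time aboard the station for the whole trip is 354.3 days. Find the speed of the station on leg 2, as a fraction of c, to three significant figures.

Leg 1: γ = 1.10; τ_1 = 138.4/1.100 = 125.8 days.
Leg 2: speed unknown; τ_2 = 296.4/γ_2.
Total proper time: 125.8 + τ_2 = 354.3, so τ_2 = 354.3 − 125.8 = 228.5 days.
γ_2 = 296.4/228.5 = 1.297; β = √(1 − 1/γ²) = √0.4058.

β = 0.637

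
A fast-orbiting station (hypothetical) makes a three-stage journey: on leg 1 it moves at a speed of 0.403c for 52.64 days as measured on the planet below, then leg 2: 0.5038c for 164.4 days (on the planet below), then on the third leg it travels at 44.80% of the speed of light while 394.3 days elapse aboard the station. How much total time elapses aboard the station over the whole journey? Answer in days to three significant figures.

Leg 1: γ = 1/√(1 − 0.403²) = 1/√0.8376 = 1.093; τ_1 = 52.64/1.093 = 48.18 days.
Leg 2: γ = 1/√(1 − 0.5038²) = 1/√0.7462 = 1.158; τ_2 = 164.4/1.158 = 142.0 days.
Leg 3: 394.3 days is already measured aboard the station.
Total: 48.18 + 142.0 + 394.3 days.

τ = 584 days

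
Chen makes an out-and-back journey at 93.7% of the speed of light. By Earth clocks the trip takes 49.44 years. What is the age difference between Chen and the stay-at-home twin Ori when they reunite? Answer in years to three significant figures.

β = 0.937; γ = 1/√(1 − 0.937²) = 1/√0.1220 = 2.863
Chen's elapsed proper time: τ = 49.44/2.863 = 17.27 years.
Age gap = Δt − τ = 49.44 − 17.27 years.

Δt − τ = 32.2 years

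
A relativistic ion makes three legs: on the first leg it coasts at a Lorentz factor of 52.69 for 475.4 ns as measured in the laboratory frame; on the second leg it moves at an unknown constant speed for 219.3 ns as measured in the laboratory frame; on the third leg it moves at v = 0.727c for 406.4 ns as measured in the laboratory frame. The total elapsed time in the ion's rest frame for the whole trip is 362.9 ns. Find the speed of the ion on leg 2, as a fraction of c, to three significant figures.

Leg 1: γ = 52.69; τ_1 = 475.4/52.69 = 9.023 ns.
Leg 2: speed unknown; τ_2 = 219.3/γ_2.
Leg 3: γ = 1/√(1 − 0.727²) = 1/√0.4715 = 1.456; τ_3 = 406.4/1.456 = 279.0 ns.
Total proper time: 9.023 + τ_2 + 279.0 = 362.9, so τ_2 = 362.9 − 288.1 = 74.83 ns.
γ_2 = 219.3/74.83 = 2.931; β = √(1 − 1/γ²) = √0.8836.

β = 0.940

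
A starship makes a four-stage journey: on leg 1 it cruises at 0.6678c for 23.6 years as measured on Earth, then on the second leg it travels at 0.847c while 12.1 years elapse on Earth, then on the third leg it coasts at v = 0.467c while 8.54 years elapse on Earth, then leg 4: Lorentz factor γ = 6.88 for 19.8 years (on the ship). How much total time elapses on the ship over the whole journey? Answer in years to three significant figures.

τ = 51.4 years

Leg 1: γ = 1/√(1 − 0.6678²) = 1/√0.5540 = 1.343; τ_1 = 23.6/1.343 = 17.57 years.
Leg 2: γ = 1/√(1 − 0.847²) = 1/√0.2826 = 1.881; τ_2 = 12.1/1.881 = 6.432 years.
Leg 3: γ = 1/√(1 − 0.467²) = 1/√0.7819 = 1.131; τ_3 = 8.54/1.131 = 7.552 years.
Leg 4: 19.8 years is already measured on the ship.
Total: 17.57 + 6.432 + 7.552 + 19.80 years.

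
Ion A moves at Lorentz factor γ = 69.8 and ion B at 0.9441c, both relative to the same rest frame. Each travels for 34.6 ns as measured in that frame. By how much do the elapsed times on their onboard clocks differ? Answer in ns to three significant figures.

|τ_A − τ_B| = 10.9 ns

A: γ = 69.8; τ_A = 34.6/69.80 = 0.4957 ns.
B: γ = 1/√(1 − 0.9441²) = 1/√0.1087 = 3.033; τ_B = 34.6/3.033 = 11.41 ns.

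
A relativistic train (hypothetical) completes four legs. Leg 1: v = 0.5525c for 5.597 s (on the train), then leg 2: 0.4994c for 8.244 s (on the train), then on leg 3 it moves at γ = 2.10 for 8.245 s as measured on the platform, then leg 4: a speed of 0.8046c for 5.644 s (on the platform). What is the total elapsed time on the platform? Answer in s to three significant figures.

Leg 1: γ = 1/√(1 − 0.5525²) = 1/√0.6947 = 1.200; Δt_1 = 1.200 × 5.597 = 6.715 s.
Leg 2: γ = 1/√(1 − 0.4994²) = 1/√0.7506 = 1.154; Δt_2 = 1.154 × 8.244 = 9.516 s.
Leg 3: 8.245 s is already measured on the platform.
Leg 4: 5.644 s is already measured on the platform.
Total: 6.715 + 9.516 + 8.245 + 5.644 s.

Δt = 30.1 s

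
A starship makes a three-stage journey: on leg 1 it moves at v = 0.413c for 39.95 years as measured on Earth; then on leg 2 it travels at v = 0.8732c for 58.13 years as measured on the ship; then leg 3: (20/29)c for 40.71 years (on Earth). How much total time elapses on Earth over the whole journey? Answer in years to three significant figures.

Leg 1: 39.95 years is already measured on Earth.
Leg 2: γ = 1/√(1 − 0.8732²) = 1/√0.2375 = 2.052; Δt_2 = 2.052 × 58.13 = 119.3 years.
Leg 3: 40.71 years is already measured on Earth.
Total: 39.95 + 119.3 + 40.71 years.

Δt = 200 years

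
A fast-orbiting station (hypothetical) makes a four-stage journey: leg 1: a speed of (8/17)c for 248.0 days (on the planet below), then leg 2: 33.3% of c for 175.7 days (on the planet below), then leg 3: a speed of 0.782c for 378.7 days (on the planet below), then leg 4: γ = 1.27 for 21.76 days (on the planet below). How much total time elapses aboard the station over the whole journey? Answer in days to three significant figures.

Leg 1: γ = 1/√(1 − (8/17)²) = 17/15 ≈ 1.133; τ_1 = 248.0/1.133 = 218.8 days.
Leg 2: β = 0.333; γ = 1/√(1 − 0.333²) = 1/√0.8891 = 1.061; τ_2 = 175.7/1.061 = 165.7 days.
Leg 3: γ = 1/√(1 − 0.782²) = 1/√0.3885 = 1.604; τ_3 = 378.7/1.604 = 236.0 days.
Leg 4: γ = 1.27; τ_4 = 21.76/1.270 = 17.13 days.
Total: 218.8 + 165.7 + 236.0 + 17.13 days.

τ = 638 days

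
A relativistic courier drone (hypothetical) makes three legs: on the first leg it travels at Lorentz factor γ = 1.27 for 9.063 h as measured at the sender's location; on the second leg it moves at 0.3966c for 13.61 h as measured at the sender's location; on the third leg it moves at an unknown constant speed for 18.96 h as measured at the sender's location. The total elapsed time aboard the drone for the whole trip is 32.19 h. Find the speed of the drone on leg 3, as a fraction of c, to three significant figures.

Leg 1: γ = 1.27; τ_1 = 9.063/1.270 = 7.136 h.
Leg 2: γ = 1/√(1 − 0.3966²) = 1/√0.8427 = 1.089; τ_2 = 13.61/1.089 = 12.49 h.
Leg 3: speed unknown; τ_3 = 18.96/γ_3.
Total proper time: 7.136 + 12.49 + τ_3 = 32.19, so τ_3 = 32.19 − 19.63 = 12.56 h.
γ_3 = 18.96/12.56 = 1.510; β = √(1 − 1/γ²) = √0.5612.

β = 0.749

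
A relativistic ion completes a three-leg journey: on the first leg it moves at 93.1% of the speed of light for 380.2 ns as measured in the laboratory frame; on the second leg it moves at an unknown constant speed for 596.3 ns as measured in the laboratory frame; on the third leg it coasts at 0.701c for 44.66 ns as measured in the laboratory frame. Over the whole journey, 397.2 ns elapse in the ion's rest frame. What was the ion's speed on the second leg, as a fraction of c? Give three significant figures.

β = 0.925

Leg 1: β = 0.931; γ = 1/√(1 − 0.931²) = 1/√0.1332 = 2.740; τ_1 = 380.2/2.740 = 138.8 ns.
Leg 2: speed unknown; τ_2 = 596.3/γ_2.
Leg 3: γ = 1/√(1 − 0.701²) = 1/√0.5086 = 1.402; τ_3 = 44.66/1.402 = 31.85 ns.
Total proper time: 138.8 + τ_2 + 31.85 = 397.2, so τ_2 = 397.2 − 170.6 = 226.6 ns.
γ_2 = 596.3/226.6 = 2.632; β = √(1 − 1/γ²) = √0.8556.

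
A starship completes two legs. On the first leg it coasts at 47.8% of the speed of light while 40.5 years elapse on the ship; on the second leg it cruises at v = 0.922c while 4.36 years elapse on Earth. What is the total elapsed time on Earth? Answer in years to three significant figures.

Δt = 50.5 years

Leg 1: β = 0.478; γ = 1/√(1 − 0.478²) = 1/√0.7715 = 1.138; Δt_1 = 1.138 × 40.5 = 46.11 years.
Leg 2: 4.36 years is already measured on Earth.
Total: 46.11 + 4.360 years.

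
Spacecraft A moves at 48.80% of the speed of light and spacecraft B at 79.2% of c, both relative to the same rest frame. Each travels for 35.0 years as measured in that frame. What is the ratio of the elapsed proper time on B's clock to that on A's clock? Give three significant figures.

τ_B/τ_A = 0.699

A: β = 0.4880; γ = 1/√(1 − 0.4880²) = 1/√0.7619 = 1.146. B: β = 0.792; γ = 1/√(1 − 0.792²) = 1/√0.3727 = 1.638.
τ_A/τ_B = γ_B/γ_A = 1.638/1.146 = 1.430, so τ_B/τ_A = 0.6995.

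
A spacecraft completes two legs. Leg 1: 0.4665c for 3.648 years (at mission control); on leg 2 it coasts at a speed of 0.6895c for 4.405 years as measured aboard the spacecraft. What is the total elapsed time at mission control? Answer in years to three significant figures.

Δt = 9.73 years

Leg 1: 3.648 years is already measured at mission control.
Leg 2: γ = 1/√(1 − 0.6895²) = 1/√0.5246 = 1.381; Δt_2 = 1.381 × 4.405 = 6.082 years.
Total: 3.648 + 6.082 years.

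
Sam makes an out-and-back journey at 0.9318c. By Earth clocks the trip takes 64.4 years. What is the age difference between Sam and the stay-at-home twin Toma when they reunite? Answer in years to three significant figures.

Δt − τ = 41.0 years

γ = 1/√(1 − 0.9318²) = 1/√0.1317 = 2.755
Sam's elapsed proper time: τ = 64.4/2.755 = 23.38 years.
Age gap = Δt − τ = 64.4 − 23.38 years.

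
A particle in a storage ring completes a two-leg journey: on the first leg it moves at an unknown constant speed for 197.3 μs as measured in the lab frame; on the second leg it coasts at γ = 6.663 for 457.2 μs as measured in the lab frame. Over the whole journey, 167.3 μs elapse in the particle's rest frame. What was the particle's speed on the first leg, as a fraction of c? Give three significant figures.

Leg 1: speed unknown; τ_1 = 197.3/γ_1.
Leg 2: γ = 6.663; τ_2 = 457.2/6.663 = 68.62 μs.
Total proper time: τ_1 + 68.62 = 167.3, so τ_1 = 167.3 − 68.62 = 98.68 μs.
γ_1 = 197.3/98.68 = 1.999; β = √(1 − 1/γ²) = √0.7498.

β = 0.866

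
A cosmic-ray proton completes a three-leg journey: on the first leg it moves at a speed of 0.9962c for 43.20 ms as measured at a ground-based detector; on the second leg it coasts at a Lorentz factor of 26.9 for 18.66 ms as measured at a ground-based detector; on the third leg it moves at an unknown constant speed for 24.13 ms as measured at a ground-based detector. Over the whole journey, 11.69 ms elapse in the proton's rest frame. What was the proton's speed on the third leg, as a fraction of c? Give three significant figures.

β = 0.954

Leg 1: γ = 1/√(1 − 0.9962²) = 1/√0.007586 = 11.48; τ_1 = 43.20/11.48 = 3.763 ms.
Leg 2: γ = 26.9; τ_2 = 18.66/26.90 = 0.6937 ms.
Leg 3: speed unknown; τ_3 = 24.13/γ_3.
Total proper time: 3.763 + 0.6937 + τ_3 = 11.69, so τ_3 = 11.69 − 4.456 = 7.234 ms.
γ_3 = 24.13/7.234 = 3.336; β = √(1 − 1/γ²) = √0.9101.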